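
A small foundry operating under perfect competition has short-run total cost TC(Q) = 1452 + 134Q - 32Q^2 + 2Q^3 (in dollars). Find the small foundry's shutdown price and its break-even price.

Shutdown price = $6; break-even price = $156

Shutdown price = min AVC. AVC = 134 - 32Q + 2Q^2, with vertex at Q = 8 and minimum $6.
ATC = 1452/Q + 134 - 32Q + 2Q^2. Setting dATC/dQ = −1452/Q^2 − 32 + 4Q = 0 gives Q = 11 (since 4·11^3 − 32·11^2 = 1452).
min ATC = 1452/11 + 134 − 32·11 + 2·11^2 = $156. That is the break-even price.
Between these two prices the firm operates at a loss; above $156 it earns a profit.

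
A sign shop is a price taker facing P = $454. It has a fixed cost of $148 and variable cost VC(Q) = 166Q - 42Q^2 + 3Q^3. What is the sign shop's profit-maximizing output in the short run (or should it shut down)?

From TC, MC = TC'(Q) = 166 - 84Q + 9Q^2 and AVC = VC/Q = 166 - 42Q + 3Q^2.
AVC is minimized where dAVC/dQ = -42 + 6Q = 0, at Q = 7; min AVC = 166 - 42·7 + 3·7^2 = $19.
P = $454 exceeds min AVC = $19, so the firm stays open.
Solving P = MC: -288 - 84Q + 9Q^2 = 0 ⇒ Q = -8/3 or 12. On the upward-sloping branch, Q* = 12.
Check: AVC at Q = 12 is $94 ≤ P, so revenue covers variable cost.
Profit = P·Q − TC = 454·12 − 1276 = $4172.

Produce at Q = 12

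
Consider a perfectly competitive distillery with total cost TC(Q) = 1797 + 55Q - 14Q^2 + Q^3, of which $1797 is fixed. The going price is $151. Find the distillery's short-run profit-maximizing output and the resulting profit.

Profit = -$357 at Q = 12

AVC = 55 - 14Q + Q^2 has its minimum $6 at Q = 7; price $151 clears that bar, so the firm operates.
With MC = 55 - 28Q + 3Q^2, P = MC on the upward-sloping part at Q* = 12.
TR = 151·12 = 1812. TC = 1797 + 372 = 2169. Profit = 1812 − 2169 = -$357.
By producing, the firm covers all variable cost plus $1440 of fixed cost; shutting down would lose the full $1797.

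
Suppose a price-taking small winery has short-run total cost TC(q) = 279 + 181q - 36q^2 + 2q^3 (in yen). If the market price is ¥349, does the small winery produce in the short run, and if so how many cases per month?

From TC, MC = TC'(q) = 181 - 72q + 6q^2 and AVC = VC/q = 181 - 36q + 2q^2.
AVC is minimized where dAVC/dq = -36 + 4q = 0, at q = 9; min AVC = 181 - 36·9 + 2·9^2 = ¥19.
P = ¥349 exceeds min AVC = ¥19, so the firm stays open.
Set P = MC: 349 = 181 - 72q + 6q^2 → -168 - 72q + 6q^2 = 0. The roots are q = -2 and q = 14; the profit-maximizing output is on the rising part of MC, so q* = 14.
Check: AVC at q = 14 is ¥69 ≤ P, so revenue covers variable cost.
Profit = P·q − TC = 349·14 − 1245 = ¥3641.

Produce at q = 14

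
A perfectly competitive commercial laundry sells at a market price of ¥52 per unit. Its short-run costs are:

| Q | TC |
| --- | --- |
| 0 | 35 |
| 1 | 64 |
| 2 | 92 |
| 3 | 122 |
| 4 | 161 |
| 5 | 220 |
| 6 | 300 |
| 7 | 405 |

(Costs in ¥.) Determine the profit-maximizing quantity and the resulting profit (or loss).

Compute π = P·Q − TC at each output: Q=0: -35; Q=1: -12; Q=2: 12; Q=3: 34; Q=4: 47; Q=5: 40; Q=6: 12; Q=7: -41.
Profit is maximized at Q = 4. AVC there is 126/4 = ¥31.50 ≤ P, so producing beats shutting down (which would give -¥35).

Q = 4; profit = ¥47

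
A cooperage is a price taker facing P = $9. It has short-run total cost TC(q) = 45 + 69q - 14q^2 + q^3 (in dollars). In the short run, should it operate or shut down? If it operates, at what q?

Strip out fixed cost: VC = 69q - 14q^2 + q^3. Then AVC = 69 - 14q + q^2 and MC = 69 - 28q + 3q^2.
AVC is minimized where dAVC/dq = -14 + 2q = 0, at q = 7; min AVC = 69 - 14·7 + 7^2 = $20.
With P < min AVC ($9 < $20), every unit sold adds to the loss.
Best response: produce nothing and absorb the $45 fixed cost.

Shut down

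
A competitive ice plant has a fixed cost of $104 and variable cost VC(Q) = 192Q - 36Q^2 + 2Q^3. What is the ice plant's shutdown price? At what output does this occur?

The firm shuts down when price falls below the minimum of average variable cost. AVC = VC/Q = 192 - 36Q + 2Q^2.
dAVC/dQ = -36 + 4Q = 0 gives Q = 9. min AVC = 192 - 36·9 + 2·9^2 = 30.
The firm shuts down for any P below $30.

$30 per unit, at Q = 9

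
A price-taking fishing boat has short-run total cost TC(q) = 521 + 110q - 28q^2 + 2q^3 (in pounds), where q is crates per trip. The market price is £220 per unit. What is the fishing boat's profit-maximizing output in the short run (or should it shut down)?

Produce at q = 11

From TC, MC = TC'(q) = 110 - 56q + 6q^2 and AVC = VC/q = 110 - 28q + 2q^2.
AVC hits its minimum where MC = AVC, at q = 7, giving min AVC = 110 - 28·7 + 2·7^2 = £12.
Since P = £220 ≥ min AVC = £12, price covers variable cost and the firm should produce.
Solving P = MC: -110 - 56q + 6q^2 = 0 ⇒ q = -5/3 or 11. On the upward-sloping branch, q* = 11.
Check: AVC at q = 11 is £44 ≤ P, so revenue covers variable cost.
Profit = P·q − TC = 220·11 − 1005 = £1415.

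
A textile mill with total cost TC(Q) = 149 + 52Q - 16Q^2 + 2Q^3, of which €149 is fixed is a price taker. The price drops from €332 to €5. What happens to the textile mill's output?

Output falls from 10 to 0 (the firm shuts down)

AVC = 52 - 16Q + 2Q^2, minimized at Q = 4 where min AVC = €20. MC = 52 - 32Q + 6Q^2.
With P = €332 above the shutdown price, P = MC gives Q = 10.
At P = €5 < min AVC = €20, price no longer covers variable cost at any output, so the firm shuts down: Q = 0.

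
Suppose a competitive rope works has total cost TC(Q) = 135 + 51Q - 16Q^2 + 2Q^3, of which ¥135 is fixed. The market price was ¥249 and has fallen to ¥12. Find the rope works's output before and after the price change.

Output falls from 9 to 0 (the firm shuts down)

MC = 51 - 32Q + 6Q^2; the shutdown threshold is min AVC = ¥19 (at Q = 4).
At P = ¥249 ≥ min AVC, set P = MC on the rising branch: Q = 9.
At P = ¥12 < min AVC = ¥19, price no longer covers variable cost at any output, so the firm shuts down: Q = 0.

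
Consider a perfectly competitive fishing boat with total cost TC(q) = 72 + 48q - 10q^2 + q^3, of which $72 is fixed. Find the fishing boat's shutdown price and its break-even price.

Shutdown price = min AVC. AVC = 48 - 10q + q^2, with vertex at q = 5 and minimum $23.
ATC = 72/q + 48 - 10q + q^2. Setting dATC/dq = −72/q^2 − 10 + 2q = 0 gives q = 6 (since 2·6^3 − 10·6^2 = 72).
min ATC = 72/6 + 48 − 10·6 + 6^2 = $36. That is the break-even price.
For $23 ≤ P < $36 the firm produces at a loss; below $23 it shuts down.

Shutdown price = $23; break-even price = $36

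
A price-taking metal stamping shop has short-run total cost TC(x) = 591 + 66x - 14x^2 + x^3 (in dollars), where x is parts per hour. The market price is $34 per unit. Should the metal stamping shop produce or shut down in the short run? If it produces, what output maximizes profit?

Strip out fixed cost: VC = 66x - 14x^2 + x^3. Then AVC = 66 - 14x + x^2 and MC = 66 - 28x + 3x^2.
The AVC parabola has its vertex at x = 14/2 = 7, where AVC = 66 - 14·7 + 7^2 = $17.
Since P = $34 ≥ min AVC = $17, price covers variable cost and the firm should produce.
P = MC gives 32 - 28x + 3x^2 = 0, with roots 4/3 and 8. Take the larger (rising MC): x* = 8.
Check: AVC at x = 8 is $18 ≤ P, so revenue covers variable cost.
Profit = P·x − TC = 34·8 − 735 = -$463, a loss, but smaller than the $591 fixed cost the firm would lose by shutting down.

Produce at x = 8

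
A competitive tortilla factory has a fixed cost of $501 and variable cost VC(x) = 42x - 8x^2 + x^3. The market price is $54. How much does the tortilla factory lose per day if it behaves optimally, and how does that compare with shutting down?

AVC = 42 - 8x + x^2; min AVC = $26 at x = 4. Since P = $54 ≥ min AVC, the firm produces.
MC = 42 - 16x + 3x^2. Setting P = MC and taking the root on the rising branch gives x* = 6.
TR = 54·6 = 324. TC = 501 + 180 = 681. Profit = 324 − 681 = -$357.
That loss of $357 beats the $501 the firm would lose by shutting down; producing recovers $144 of fixed cost.

Profit = -$357 at x = 6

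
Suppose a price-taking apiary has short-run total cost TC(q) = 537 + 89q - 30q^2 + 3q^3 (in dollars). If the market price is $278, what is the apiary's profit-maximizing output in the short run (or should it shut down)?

Produce at q = 9

Variable cost is VC = 89q - 30q^2 + 3q^3, so AVC = VC/q = 89 - 30q + 3q^2 and MC = dTC/dq = 89 - 60q + 9q^2.
AVC hits its minimum where MC = AVC, at q = 5, giving min AVC = 89 - 30·5 + 3·5^2 = $14.
Since P = $278 ≥ min AVC = $14, price covers variable cost and the firm should produce.
Set P = MC: 278 = 89 - 60q + 9q^2 → -189 - 60q + 9q^2 = 0. The roots are q = -7/3 and q = 9; the profit-maximizing output is on the rising part of MC, so q* = 9.
Check: AVC at q = 9 is $62 ≤ P, so revenue covers variable cost.
Profit = P·q − TC = 278·9 − 1095 = $1407.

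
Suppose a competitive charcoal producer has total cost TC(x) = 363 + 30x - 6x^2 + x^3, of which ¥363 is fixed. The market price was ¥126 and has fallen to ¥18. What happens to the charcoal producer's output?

Output falls from 8 to 0 (the firm shuts down)

MC = 30 - 12x + 3x^2; the shutdown threshold is min AVC = ¥21 (at x = 3).
At P = ¥126 ≥ min AVC, set P = MC on the rising branch: x = 8.
At P = ¥18 < min AVC = ¥21, price no longer covers variable cost at any output, so the firm shuts down: x = 0.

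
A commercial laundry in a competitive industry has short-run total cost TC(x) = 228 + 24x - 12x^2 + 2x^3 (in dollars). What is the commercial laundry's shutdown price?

$6 per unit

The firm shuts down when price falls below the minimum of average variable cost. AVC = VC/x = 24 - 12x + 2x^2.
dAVC/dx = -12 + 4x = 0 gives x = 3. min AVC = 24 - 12·3 + 2·3^2 = 6.
So the shutdown price is $6.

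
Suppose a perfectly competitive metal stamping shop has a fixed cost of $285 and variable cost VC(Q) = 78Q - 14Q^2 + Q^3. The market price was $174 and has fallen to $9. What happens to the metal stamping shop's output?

Output falls from 12 to 0 (the firm shuts down)

MC = 78 - 28Q + 3Q^2; the shutdown threshold is min AVC = $29 (at Q = 7).
At P = $174 ≥ min AVC, set P = MC on the rising branch: Q = 12.
At P = $9 < min AVC = $29, price no longer covers variable cost at any output, so the firm shuts down: Q = 0.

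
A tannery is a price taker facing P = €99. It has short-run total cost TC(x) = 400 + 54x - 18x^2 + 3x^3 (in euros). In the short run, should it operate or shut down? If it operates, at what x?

Produce at x = 5

Variable cost is VC = 54x - 18x^2 + 3x^3, so AVC = VC/x = 54 - 18x + 3x^2 and MC = dTC/dx = 54 - 36x + 9x^2.
AVC hits its minimum where MC = AVC, at x = 3, giving min AVC = 54 - 18·3 + 3·3^2 = €27.
Since P = €99 ≥ min AVC = €27, price covers variable cost and the firm should produce.
P = MC gives -45 - 36x + 9x^2 = 0, with roots -1 and 5. Take the larger (rising MC): x* = 5.
Check: AVC at x = 5 is €39 ≤ P, so revenue covers variable cost.
Profit = P·x − TC = 99·5 − 595 = -€100, a loss, but smaller than the €400 fixed cost the firm would lose by shutting down.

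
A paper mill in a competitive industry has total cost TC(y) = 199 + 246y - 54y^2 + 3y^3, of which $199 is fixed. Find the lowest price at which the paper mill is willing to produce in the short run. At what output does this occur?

The firm shuts down when price falls below the minimum of average variable cost. AVC = VC/y = 246 - 54y + 3y^2.
dAVC/dy = -54 + 6y = 0 gives y = 9. min AVC = 246 - 54·9 + 3·9^2 = 3.
So the shutdown price is $3.

$3 per unit, at y = 9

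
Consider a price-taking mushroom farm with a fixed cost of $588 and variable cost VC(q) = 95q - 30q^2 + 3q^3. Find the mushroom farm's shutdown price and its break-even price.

Shutdown price = $20; break-even price = $116

Shutdown price = min AVC. AVC = 95 - 30q + 3q^2, with vertex at q = 5 and minimum $20.
ATC = 588/q + 95 - 30q + 3q^2. Setting dATC/dq = −588/q^2 − 30 + 6q = 0 gives q = 7 (since 6·7^3 − 30·7^2 = 588).
min ATC = 588/7 + 95 − 30·7 + 3·7^2 = $116. That is the break-even price.
For $20 ≤ P < $116 the firm produces at a loss; below $20 it shuts down.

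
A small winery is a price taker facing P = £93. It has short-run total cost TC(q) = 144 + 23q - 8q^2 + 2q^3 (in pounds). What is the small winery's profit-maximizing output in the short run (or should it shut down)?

Variable cost is VC = 23q - 8q^2 + 2q^3, so AVC = VC/q = 23 - 8q + 2q^2 and MC = dTC/dq = 23 - 16q + 6q^2.
AVC hits its minimum where MC = AVC, at q = 2, giving min AVC = 23 - 8·2 + 2·2^2 = £15.
Because £93 ≥ £15, revenue can cover variable cost; the firm operates.
Solving P = MC: -70 - 16q + 6q^2 = 0 ⇒ q = -7/3 or 5. On the upward-sloping branch, q* = 5.
Check: AVC at q = 5 is £33 ≤ P, so revenue covers variable cost.
Profit = P·q − TC = 93·5 − 309 = £156.

Produce at q = 5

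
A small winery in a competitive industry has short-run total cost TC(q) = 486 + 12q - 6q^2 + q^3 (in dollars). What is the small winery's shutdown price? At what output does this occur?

Short-run supply begins at min AVC. From VC = 12q - 6q^2 + q^3, AVC = 12 - 6q + q^2.
dAVC/dq = -6 + 2q = 0 gives q = 3. min AVC = 12 - 6·3 + 3^2 = 3.
So the shutdown price is $3.

$3 per unit, at q = 3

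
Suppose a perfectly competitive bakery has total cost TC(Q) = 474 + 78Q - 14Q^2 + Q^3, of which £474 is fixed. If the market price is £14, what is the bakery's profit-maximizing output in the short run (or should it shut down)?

From TC, MC = TC'(Q) = 78 - 28Q + 3Q^2 and AVC = VC/Q = 78 - 14Q + Q^2.
The AVC parabola has its vertex at Q = 14/2 = 7, where AVC = 78 - 14·7 + 7^2 = £29.
With P < min AVC (£14 < £29), every unit sold adds to the loss.
The firm minimizes its loss by shutting down and losing only its fixed cost of £474.

Shut down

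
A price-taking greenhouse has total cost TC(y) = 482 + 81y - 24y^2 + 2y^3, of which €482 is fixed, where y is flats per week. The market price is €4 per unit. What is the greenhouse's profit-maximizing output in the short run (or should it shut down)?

From TC, MC = TC'(y) = 81 - 48y + 6y^2 and AVC = VC/y = 81 - 24y + 2y^2.
AVC hits its minimum where MC = AVC, at y = 6, giving min AVC = 81 - 24·6 + 2·6^2 = €9.
Since P = €4 < min AVC = €9, price fails to cover variable cost at any output.
The firm minimizes its loss by shutting down and losing only its fixed cost of €482.

Shut down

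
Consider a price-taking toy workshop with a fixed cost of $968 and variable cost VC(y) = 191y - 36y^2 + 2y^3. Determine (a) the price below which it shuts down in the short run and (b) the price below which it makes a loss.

AVC = 191 - 36y + 2y^2; minimized at y = 9, giving min AVC = $29. That is the shutdown price.
ATC = 968/y + 191 - 36y + 2y^2. Setting dATC/dy = −968/y^2 − 36 + 4y = 0 gives y = 11 (since 4·11^3 − 36·11^2 = 968).
min ATC = 968/11 + 191 − 36·11 + 2·11^2 = $125. That is the break-even price.
For $29 ≤ P < $125 the firm produces at a loss; below $29 it shuts down.

Shutdown price = $29; break-even price = $125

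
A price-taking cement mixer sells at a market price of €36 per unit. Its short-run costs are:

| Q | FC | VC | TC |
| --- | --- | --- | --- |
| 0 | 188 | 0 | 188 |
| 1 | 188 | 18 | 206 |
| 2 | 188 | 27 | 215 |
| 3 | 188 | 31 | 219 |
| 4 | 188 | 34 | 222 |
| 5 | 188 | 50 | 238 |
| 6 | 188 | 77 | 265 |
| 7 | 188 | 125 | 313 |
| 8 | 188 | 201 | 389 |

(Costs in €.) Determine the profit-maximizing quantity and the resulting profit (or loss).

Tabulate TR − TC: Q=0: -188; Q=1: -170; Q=2: -143; Q=3: -111; Q=4: -78; Q=5: -58; Q=6: -49; Q=7: -61; Q=8: -101.
Profit is maximized at Q = 6. AVC there is 77/6 = €12.83 ≤ P, so producing beats shutting down (which would give -€188).

Q = 6; profit = -€49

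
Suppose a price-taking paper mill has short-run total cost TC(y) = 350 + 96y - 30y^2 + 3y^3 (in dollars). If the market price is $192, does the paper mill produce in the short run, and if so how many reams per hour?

Produce at y = 8

Variable cost is VC = 96y - 30y^2 + 3y^3, so AVC = VC/y = 96 - 30y + 3y^2 and MC = dTC/dy = 96 - 60y + 9y^2.
AVC hits its minimum where MC = AVC, at y = 5, giving min AVC = 96 - 30·5 + 3·5^2 = $21.
Because $192 ≥ $21, revenue can cover variable cost; the firm operates.
Set P = MC: 192 = 96 - 60y + 9y^2 → -96 - 60y + 9y^2 = 0. The roots are y = -4/3 and y = 8; the profit-maximizing output is on the rising part of MC, so y* = 8.
Check: AVC at y = 8 is $48 ≤ P, so revenue covers variable cost.
Profit = P·y − TC = 192·8 − 734 = $802.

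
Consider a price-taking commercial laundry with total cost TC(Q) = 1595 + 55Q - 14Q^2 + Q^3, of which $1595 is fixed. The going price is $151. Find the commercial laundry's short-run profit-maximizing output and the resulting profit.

Profit = -$155 at Q = 12

AVC = 55 - 14Q + Q^2 has its minimum $6 at Q = 7; price $151 clears that bar, so the firm operates.
With MC = 55 - 28Q + 3Q^2, P = MC on the upward-sloping part at Q* = 12.
TR = 151·12 = 1812. TC = 1595 + 372 = 1967. Profit = 1812 − 1967 = -$155.
Shutting down would mean losing the fixed cost of $1595, so operating at a loss of $155 is better by $1440.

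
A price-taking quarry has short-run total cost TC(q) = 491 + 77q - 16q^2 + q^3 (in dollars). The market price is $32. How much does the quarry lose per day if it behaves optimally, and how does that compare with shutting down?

Profit = -$329 at q = 9

AVC = 77 - 16q + q^2 has its minimum $13 at q = 8; price $32 clears that bar, so the firm operates.
MC = 77 - 32q + 3q^2. Setting P = MC and taking the root on the rising branch gives q* = 9.
TR = 32·9 = 288. TC = 491 + 126 = 617. Profit = 288 − 617 = -$329.
By producing, the firm covers all variable cost plus $162 of fixed cost; shutting down would lose the full $491.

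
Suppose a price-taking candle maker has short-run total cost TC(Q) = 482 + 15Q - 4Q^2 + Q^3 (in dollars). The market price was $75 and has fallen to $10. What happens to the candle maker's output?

Output falls from 6 to 0 (the firm shuts down)

AVC = 15 - 4Q + Q^2, minimized at Q = 2 where min AVC = $11. MC = 15 - 8Q + 3Q^2.
With P = $75 above the shutdown price, P = MC gives Q = 6.
At P = $10 < min AVC = $11, price no longer covers variable cost at any output, so the firm shuts down: Q = 0.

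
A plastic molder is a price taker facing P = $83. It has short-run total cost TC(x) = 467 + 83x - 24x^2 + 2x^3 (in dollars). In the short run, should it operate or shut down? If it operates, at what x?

Variable cost is VC = 83x - 24x^2 + 2x^3, so AVC = VC/x = 83 - 24x + 2x^2 and MC = dTC/dx = 83 - 48x + 6x^2.
AVC hits its minimum where MC = AVC, at x = 6, giving min AVC = 83 - 24·6 + 2·6^2 = $11.
Since P = $83 ≥ min AVC = $11, price covers variable cost and the firm should produce.
Set P = MC: 83 = 83 - 48x + 6x^2 → -48x + 6x^2 = 0. The roots are x = 0 and x = 8; the profit-maximizing output is on the rising part of MC, so x* = 8.
Check: AVC at x = 8 is $19 ≤ P, so revenue covers variable cost.
Profit = P·x − TC = 83·8 − 619 = $45.

Produce at x = 8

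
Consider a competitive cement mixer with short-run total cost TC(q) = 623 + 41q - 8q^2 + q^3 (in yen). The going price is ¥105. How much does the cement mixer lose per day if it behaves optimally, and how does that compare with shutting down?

AVC = 41 - 8q + q^2 has its minimum ¥25 at q = 4; price ¥105 clears that bar, so the firm operates.
With MC = 41 - 16q + 3q^2, P = MC on the upward-sloping part at q* = 8.
TR = 105·8 = 840. TC = 623 + 328 = 951. Profit = 840 − 951 = -¥111.
Shutting down would mean losing the fixed cost of ¥623, so operating at a loss of ¥111 is better by ¥512.

Profit = -¥111 at q = 8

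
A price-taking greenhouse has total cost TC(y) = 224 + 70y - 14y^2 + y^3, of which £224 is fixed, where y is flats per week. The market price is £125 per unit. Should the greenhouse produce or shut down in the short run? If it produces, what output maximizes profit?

Produce at y = 11

Variable cost is VC = 70y - 14y^2 + y^3, so AVC = VC/y = 70 - 14y + y^2 and MC = dTC/dy = 70 - 28y + 3y^2.
AVC is minimized where dAVC/dy = -14 + 2y = 0, at y = 7; min AVC = 70 - 14·7 + 7^2 = £21.
P = £125 exceeds min AVC = £21, so the firm stays open.
Solving P = MC: -55 - 28y + 3y^2 = 0 ⇒ y = -5/3 or 11. On the upward-sloping branch, y* = 11.
Check: AVC at y = 11 is £37 ≤ P, so revenue covers variable cost.
Profit = P·y − TC = 125·11 − 631 = £744.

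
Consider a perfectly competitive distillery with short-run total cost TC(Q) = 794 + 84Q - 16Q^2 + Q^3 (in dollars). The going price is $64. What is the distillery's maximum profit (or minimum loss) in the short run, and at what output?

Profit = -$394 at Q = 10

AVC = 84 - 16Q + Q^2; min AVC = $20 at Q = 8. Since P = $64 ≥ min AVC, the firm produces.
MC = 84 - 32Q + 3Q^2. Setting P = MC and taking the root on the rising branch gives Q* = 10.
TR = 64·10 = 640. TC = 794 + 240 = 1034. Profit = 640 − 1034 = -$394.
That loss of $394 beats the $794 the firm would lose by shutting down; producing recovers $400 of fixed cost.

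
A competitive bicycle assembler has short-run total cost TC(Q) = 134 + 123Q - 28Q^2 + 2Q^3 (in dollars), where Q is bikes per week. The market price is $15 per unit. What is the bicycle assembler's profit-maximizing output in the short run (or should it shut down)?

Variable cost is VC = 123Q - 28Q^2 + 2Q^3, so AVC = VC/Q = 123 - 28Q + 2Q^2 and MC = dTC/dQ = 123 - 56Q + 6Q^2.
AVC is minimized where dAVC/dQ = -28 + 4Q = 0, at Q = 7; min AVC = 123 - 28·7 + 2·7^2 = $25.
P = $15 lies below min AVC = $25; no output level covers variable cost.
Shutting down limits the loss to fixed cost, $134.

Shut down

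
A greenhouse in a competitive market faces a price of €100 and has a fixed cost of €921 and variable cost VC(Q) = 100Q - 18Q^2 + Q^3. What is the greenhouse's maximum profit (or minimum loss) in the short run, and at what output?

Profit = -€57 at Q = 12

AVC = 100 - 18Q + Q^2; min AVC = €19 at Q = 9. Since P = €100 ≥ min AVC, the firm produces.
With MC = 100 - 36Q + 3Q^2, P = MC on the upward-sloping part at Q* = 12.
TR = 100·12 = 1200. TC = 921 + 336 = 1257. Profit = 1200 − 1257 = -€57.
That loss of €57 beats the €921 the firm would lose by shutting down; producing recovers €864 of fixed cost.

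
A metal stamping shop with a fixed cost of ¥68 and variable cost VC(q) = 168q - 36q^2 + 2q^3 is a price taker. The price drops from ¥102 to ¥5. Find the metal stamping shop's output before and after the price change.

Output falls from 11 to 0 (the firm shuts down)

AVC = 168 - 36q + 2q^2, minimized at q = 9 where min AVC = ¥6. MC = 168 - 72q + 6q^2.
With P = ¥102 above the shutdown price, P = MC gives q = 11.
At P = ¥5 < min AVC = ¥6, price no longer covers variable cost at any output, so the firm shuts down: q = 0.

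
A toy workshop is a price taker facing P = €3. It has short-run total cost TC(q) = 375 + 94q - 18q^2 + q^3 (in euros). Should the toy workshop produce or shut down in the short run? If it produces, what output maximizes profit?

Shut down

From TC, MC = TC'(q) = 94 - 36q + 3q^2 and AVC = VC/q = 94 - 18q + q^2.
AVC hits its minimum where MC = AVC, at q = 9, giving min AVC = 94 - 18·9 + 9^2 = €13.
With P < min AVC (€3 < €13), every unit sold adds to the loss.
The firm minimizes its loss by shutting down and losing only its fixed cost of €375.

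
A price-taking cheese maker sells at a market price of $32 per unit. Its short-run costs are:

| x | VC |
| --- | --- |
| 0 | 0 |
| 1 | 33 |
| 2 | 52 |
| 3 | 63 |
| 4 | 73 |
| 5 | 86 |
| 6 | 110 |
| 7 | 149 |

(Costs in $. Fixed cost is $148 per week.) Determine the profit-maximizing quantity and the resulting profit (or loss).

Tabulate TR − TC: x=0: -148; x=1: -149; x=2: -136; x=3: -115; x=4: -93; x=5: -74; x=6: -66; x=7: -73.
Profit is maximized at x = 6. AVC there is 110/6 = $18.33 ≤ P, so producing beats shutting down (which would give -$148).

x = 6; profit = -$66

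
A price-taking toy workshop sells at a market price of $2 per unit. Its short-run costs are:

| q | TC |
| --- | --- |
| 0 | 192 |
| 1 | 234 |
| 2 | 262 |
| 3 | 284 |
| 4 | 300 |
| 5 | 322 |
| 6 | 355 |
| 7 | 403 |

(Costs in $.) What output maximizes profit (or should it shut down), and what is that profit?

Tabulate TR − TC: q=0: -192; q=1: -232; q=2: -258; q=3: -278; q=4: -292; q=5: -312; q=6: -343; q=7: -389.
Profit is highest at q = 0. Equivalently, the lowest AVC in the table is 130/5 ≈ $26 at q = 5, and P = $2 falls below it — price never covers variable cost, so the firm shuts down and loses only its fixed cost.

q = 0 (shut down); profit = -$192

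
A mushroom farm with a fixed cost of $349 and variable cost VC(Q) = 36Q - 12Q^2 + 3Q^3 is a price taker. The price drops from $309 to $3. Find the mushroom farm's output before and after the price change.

AVC = 36 - 12Q + 3Q^2, minimized at Q = 2 where min AVC = $24. MC = 36 - 24Q + 9Q^2.
At P = $309 ≥ min AVC, set P = MC on the rising branch: Q = 7.
At P = $3 < min AVC = $24, price no longer covers variable cost at any output, so the firm shuts down: Q = 0.

Output falls from 7 to 0 (the firm shuts down)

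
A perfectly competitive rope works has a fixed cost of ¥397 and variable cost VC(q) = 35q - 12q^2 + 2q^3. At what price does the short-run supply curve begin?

¥17 per unit

The firm shuts down when price falls below the minimum of average variable cost. AVC = VC/q = 35 - 12q + 2q^2.
At the minimum of AVC, MC = AVC. MC = 35 - 24q + 6q^2; setting MC = AVC gives 4q^2 - 12q = 0, so q = 3. min AVC = 17.
For P < ¥17 the firm produces nothing.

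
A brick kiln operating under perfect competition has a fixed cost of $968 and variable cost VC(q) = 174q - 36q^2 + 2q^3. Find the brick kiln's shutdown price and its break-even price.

Shutdown price = $12; break-even price = $108

Shutdown price = min AVC. AVC = 174 - 36q + 2q^2, with vertex at q = 9 and minimum $12.
ATC = 968/q + 174 - 36q + 2q^2. Setting dATC/dq = −968/q^2 − 36 + 4q = 0 gives q = 11 (since 4·11^3 − 36·11^2 = 968).
min ATC = 968/11 + 174 − 36·11 + 2·11^2 = $108. That is the break-even price.
Between these two prices the firm operates at a loss; above $108 it earns a profit.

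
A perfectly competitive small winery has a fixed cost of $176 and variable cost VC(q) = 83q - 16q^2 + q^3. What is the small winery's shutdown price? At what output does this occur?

The firm shuts down when price falls below the minimum of average variable cost. AVC = VC/q = 83 - 16q + q^2.
dAVC/dq = -16 + 2q = 0 gives q = 8. min AVC = 83 - 16·8 + 8^2 = 19.
So the shutdown price is $19.

$19 per unit, at q = 8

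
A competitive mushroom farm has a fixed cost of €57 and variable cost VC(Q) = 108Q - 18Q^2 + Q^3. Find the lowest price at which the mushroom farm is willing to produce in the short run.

€27 per unit

The firm shuts down when price falls below the minimum of average variable cost. AVC = VC/Q = 108 - 18Q + Q^2.
At the minimum of AVC, MC = AVC. MC = 108 - 36Q + 3Q^2; setting MC = AVC gives 2Q^2 - 18Q = 0, so Q = 9. min AVC = 27.
The firm shuts down for any P below €27.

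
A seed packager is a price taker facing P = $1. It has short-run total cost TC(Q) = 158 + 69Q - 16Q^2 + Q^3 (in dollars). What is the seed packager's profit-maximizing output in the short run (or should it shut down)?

Shut down

Variable cost is VC = 69Q - 16Q^2 + Q^3, so AVC = VC/Q = 69 - 16Q + Q^2 and MC = dTC/dQ = 69 - 32Q + 3Q^2.
AVC hits its minimum where MC = AVC, at Q = 8, giving min AVC = 69 - 16·8 + 8^2 = $5.
Since P = $1 < min AVC = $5, price fails to cover variable cost at any output.
Shutting down limits the loss to fixed cost, $158.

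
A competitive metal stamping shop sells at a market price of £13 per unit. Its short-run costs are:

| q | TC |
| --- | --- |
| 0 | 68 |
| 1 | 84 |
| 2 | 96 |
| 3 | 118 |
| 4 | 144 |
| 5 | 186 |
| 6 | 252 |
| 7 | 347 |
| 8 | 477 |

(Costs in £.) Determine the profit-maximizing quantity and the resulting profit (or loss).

Compute π = P·q − TC at each output: q=0: -68; q=1: -71; q=2: -70; q=3: -79; q=4: -92; q=5: -121; q=6: -174; q=7: -256; q=8: -373.
Profit is highest at q = 0. Equivalently, the lowest AVC in the table is 28/2 ≈ £14 at q = 2, and P = £13 falls below it — price never covers variable cost, so the firm shuts down and loses only its fixed cost.

q = 0 (shut down); profit = -£68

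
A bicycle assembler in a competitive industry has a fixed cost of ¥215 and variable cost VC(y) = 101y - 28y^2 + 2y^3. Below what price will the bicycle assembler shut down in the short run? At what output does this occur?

Short-run supply begins at min AVC. From VC = 101y - 28y^2 + 2y^3, AVC = 101 - 28y + 2y^2.
dAVC/dy = -28 + 4y = 0 gives y = 7. min AVC = 101 - 28·7 + 2·7^2 = 3.
For P < ¥3 the firm produces nothing.

¥3 per unit, at y = 7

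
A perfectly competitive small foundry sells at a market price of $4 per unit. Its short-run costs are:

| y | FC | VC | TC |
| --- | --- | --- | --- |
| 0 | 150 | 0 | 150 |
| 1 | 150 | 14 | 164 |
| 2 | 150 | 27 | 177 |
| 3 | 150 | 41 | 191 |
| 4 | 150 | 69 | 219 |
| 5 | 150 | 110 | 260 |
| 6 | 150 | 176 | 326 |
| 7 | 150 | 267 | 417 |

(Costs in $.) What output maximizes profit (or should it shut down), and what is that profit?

y = 0 (shut down); profit = -$150

Profit at each row (π = 4y − TC): y=0: -150; y=1: -160; y=2: -169; y=3: -179; y=4: -203; y=5: -240; y=6: -302; y=7: -389.
Profit is highest at y = 0. Equivalently, the lowest AVC in the table is 27/2 ≈ $13.50 at y = 2, and P = $4 falls below it — price never covers variable cost, so the firm shuts down and loses only its fixed cost.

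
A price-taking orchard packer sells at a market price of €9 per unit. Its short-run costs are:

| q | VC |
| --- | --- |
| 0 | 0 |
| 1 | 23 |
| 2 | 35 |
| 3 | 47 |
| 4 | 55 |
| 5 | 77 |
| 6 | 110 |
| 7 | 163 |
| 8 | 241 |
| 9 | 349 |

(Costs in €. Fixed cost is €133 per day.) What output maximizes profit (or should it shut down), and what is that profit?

Compute π = P·q − TC at each output: q=0: -133; q=1: -147; q=2: -150; q=3: -153; q=4: -152; q=5: -165; q=6: -189; q=7: -233; q=8: -302; q=9: -401.
Profit is highest at q = 0. Equivalently, the lowest AVC in the table is 55/4 ≈ €13.75 at q = 4, and P = €9 falls below it — price never covers variable cost, so the firm shuts down and loses only its fixed cost.

q = 0 (shut down); profit = -€133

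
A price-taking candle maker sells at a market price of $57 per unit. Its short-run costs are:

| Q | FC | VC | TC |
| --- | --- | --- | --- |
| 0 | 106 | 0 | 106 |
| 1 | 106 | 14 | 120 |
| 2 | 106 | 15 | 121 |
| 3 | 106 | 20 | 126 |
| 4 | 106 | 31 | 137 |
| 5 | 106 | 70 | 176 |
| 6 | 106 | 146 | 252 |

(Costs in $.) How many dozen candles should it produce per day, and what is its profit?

Compute π = P·Q − TC at each output: Q=0: -106; Q=1: -63; Q=2: -7; Q=3: 45; Q=4: 91; Q=5: 109; Q=6: 90.
Profit is maximized at Q = 5. AVC there is 70/5 = $14 ≤ P, so producing beats shutting down (which would give -$106).

Q = 5; profit = $109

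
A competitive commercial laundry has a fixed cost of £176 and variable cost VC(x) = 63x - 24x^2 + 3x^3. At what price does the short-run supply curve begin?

The firm shuts down when price falls below the minimum of average variable cost. AVC = VC/x = 63 - 24x + 3x^2.
At the minimum of AVC, MC = AVC. MC = 63 - 48x + 9x^2; setting MC = AVC gives 6x^2 - 24x = 0, so x = 4. min AVC = 15.
The firm shuts down for any P below £15.

£15 per unit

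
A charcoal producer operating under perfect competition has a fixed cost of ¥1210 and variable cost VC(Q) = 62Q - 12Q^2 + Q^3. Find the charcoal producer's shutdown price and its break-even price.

AVC = 62 - 12Q + Q^2; minimized at Q = 6, giving min AVC = ¥26. That is the shutdown price.
ATC = 1210/Q + 62 - 12Q + Q^2. Setting dATC/dQ = −1210/Q^2 − 12 + 2Q = 0 gives Q = 11 (since 2·11^3 − 12·11^2 = 1210).
min ATC = 1210/11 + 62 − 12·11 + 11^2 = ¥161. That is the break-even price.
Between these two prices the firm operates at a loss; above ¥161 it earns a profit.

Shutdown price = ¥26; break-even price = ¥161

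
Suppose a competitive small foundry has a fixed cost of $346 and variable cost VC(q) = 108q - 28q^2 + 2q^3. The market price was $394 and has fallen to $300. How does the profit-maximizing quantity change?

AVC = 108 - 28q + 2q^2, minimized at q = 7 where min AVC = $10. MC = 108 - 56q + 6q^2.
At P = $394 ≥ min AVC, set P = MC on the rising branch: q = 13.
At P = $300 ≥ min AVC, set P = MC: q = 12. The firm stays open but cuts output.

Output falls from 13 to 12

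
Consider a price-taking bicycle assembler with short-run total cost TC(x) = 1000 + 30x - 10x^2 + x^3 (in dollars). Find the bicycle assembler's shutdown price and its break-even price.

AVC = 30 - 10x + x^2; minimized at x = 5, giving min AVC = $5. That is the shutdown price.
ATC = 1000/x + 30 - 10x + x^2. Setting dATC/dx = −1000/x^2 − 10 + 2x = 0 gives x = 10 (since 2·10^3 − 10·10^2 = 1000).
min ATC = 1000/10 + 30 − 10·10 + 10^2 = $130. That is the break-even price.
Between these two prices the firm operates at a loss; above $130 it earns a profit.

Shutdown price = $5; break-even price = $130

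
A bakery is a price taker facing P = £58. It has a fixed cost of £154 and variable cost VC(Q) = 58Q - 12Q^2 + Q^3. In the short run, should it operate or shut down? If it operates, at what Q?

Produce at Q = 8

From TC, MC = TC'(Q) = 58 - 24Q + 3Q^2 and AVC = VC/Q = 58 - 12Q + Q^2.
AVC is minimized where dAVC/dQ = -12 + 2Q = 0, at Q = 6; min AVC = 58 - 12·6 + 6^2 = £22.
Because £58 ≥ £22, revenue can cover variable cost; the firm operates.
Set P = MC: 58 = 58 - 24Q + 3Q^2 → -24Q + 3Q^2 = 0. The roots are Q = 0 and Q = 8; the profit-maximizing output is on the rising part of MC, so Q* = 8.
Check: AVC at Q = 8 is £26 ≤ P, so revenue covers variable cost.
Profit = P·Q − TC = 58·8 − 362 = £102.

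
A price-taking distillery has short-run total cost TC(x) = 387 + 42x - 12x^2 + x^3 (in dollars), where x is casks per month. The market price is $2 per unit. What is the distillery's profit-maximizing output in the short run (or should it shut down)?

From TC, MC = TC'(x) = 42 - 24x + 3x^2 and AVC = VC/x = 42 - 12x + x^2.
AVC is minimized where dAVC/dx = -12 + 2x = 0, at x = 6; min AVC = 42 - 12·6 + 6^2 = $6.
Since P = $2 < min AVC = $6, price fails to cover variable cost at any output.
The firm minimizes its loss by shutting down and losing only its fixed cost of $387.

Shut down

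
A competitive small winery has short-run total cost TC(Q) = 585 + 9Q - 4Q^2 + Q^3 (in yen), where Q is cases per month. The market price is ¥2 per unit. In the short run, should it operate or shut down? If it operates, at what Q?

Shut down

Variable cost is VC = 9Q - 4Q^2 + Q^3, so AVC = VC/Q = 9 - 4Q + Q^2 and MC = dTC/dQ = 9 - 8Q + 3Q^2.
The AVC parabola has its vertex at Q = 4/2 = 2, where AVC = 9 - 4·2 + 2^2 = ¥5.
With P < min AVC (¥2 < ¥5), every unit sold adds to the loss.
The firm minimizes its loss by shutting down and losing only its fixed cost of ¥585.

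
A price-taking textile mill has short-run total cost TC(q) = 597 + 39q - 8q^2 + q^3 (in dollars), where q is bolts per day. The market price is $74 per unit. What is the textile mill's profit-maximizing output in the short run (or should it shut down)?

Produce at q = 7

From TC, MC = TC'(q) = 39 - 16q + 3q^2 and AVC = VC/q = 39 - 8q + q^2.
The AVC parabola has its vertex at q = 8/2 = 4, where AVC = 39 - 8·4 + 4^2 = $23.
P = $74 exceeds min AVC = $23, so the firm stays open.
P = MC gives -35 - 16q + 3q^2 = 0, with roots -5/3 and 7. Take the larger (rising MC): q* = 7.
Check: AVC at q = 7 is $32 ≤ P, so revenue covers variable cost.
Profit = P·q − TC = 74·7 − 821 = -$303, a loss, but smaller than the $597 fixed cost the firm would lose by shutting down.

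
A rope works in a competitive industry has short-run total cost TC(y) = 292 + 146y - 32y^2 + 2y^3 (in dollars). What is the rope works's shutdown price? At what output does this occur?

Short-run supply begins at min AVC. From VC = 146y - 32y^2 + 2y^3, AVC = 146 - 32y + 2y^2.
At the minimum of AVC, MC = AVC. MC = 146 - 64y + 6y^2; setting MC = AVC gives 4y^2 - 32y = 0, so y = 8. min AVC = 18.
So the shutdown price is $18.

$18 per unit, at y = 8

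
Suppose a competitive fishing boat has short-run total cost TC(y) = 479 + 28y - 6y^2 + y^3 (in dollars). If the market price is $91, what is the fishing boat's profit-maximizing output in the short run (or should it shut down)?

Produce at y = 7

From TC, MC = TC'(y) = 28 - 12y + 3y^2 and AVC = VC/y = 28 - 6y + y^2.
AVC hits its minimum where MC = AVC, at y = 3, giving min AVC = 28 - 6·3 + 3^2 = $19.
Because $91 ≥ $19, revenue can cover variable cost; the firm operates.
P = MC gives -63 - 12y + 3y^2 = 0, with roots -3 and 7. Take the larger (rising MC): y* = 7.
Check: AVC at y = 7 is $35 ≤ P, so revenue covers variable cost.
Profit = P·y − TC = 91·7 − 724 = -$87, a loss, but smaller than the $479 fixed cost the firm would lose by shutting down.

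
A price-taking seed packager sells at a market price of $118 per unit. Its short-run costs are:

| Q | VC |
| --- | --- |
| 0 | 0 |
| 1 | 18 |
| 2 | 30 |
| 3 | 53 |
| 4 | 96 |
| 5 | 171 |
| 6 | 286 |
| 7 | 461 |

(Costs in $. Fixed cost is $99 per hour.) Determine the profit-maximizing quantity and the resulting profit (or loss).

Profit at each row (π = 118Q − TC): Q=0: -99; Q=1: 1; Q=2: 107; Q=3: 202; Q=4: 277; Q=5: 320; Q=6: 323; Q=7: 266.
Profit is maximized at Q = 6. AVC there is 286/6 = $47.67 ≤ P, so producing beats shutting down (which would give -$99).

Q = 6; profit = $323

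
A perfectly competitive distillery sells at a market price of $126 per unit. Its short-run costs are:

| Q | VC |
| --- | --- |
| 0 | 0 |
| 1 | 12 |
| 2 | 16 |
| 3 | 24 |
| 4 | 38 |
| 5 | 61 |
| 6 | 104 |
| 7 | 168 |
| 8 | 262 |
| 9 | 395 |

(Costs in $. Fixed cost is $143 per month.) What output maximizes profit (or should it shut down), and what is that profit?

Q = 8; profit = $603

Compute π = P·Q − TC at each output: Q=0: -143; Q=1: -29; Q=2: 93; Q=3: 211; Q=4: 323; Q=5: 426; Q=6: 509; Q=7: 571; Q=8: 603; Q=9: 596.
Profit is maximized at Q = 8. AVC there is 262/8 = $32.75 ≤ P, so producing beats shutting down (which would give -$143).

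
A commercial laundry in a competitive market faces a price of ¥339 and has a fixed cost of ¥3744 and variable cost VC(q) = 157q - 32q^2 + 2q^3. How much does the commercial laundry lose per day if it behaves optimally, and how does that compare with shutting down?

Profit = -¥364 at q = 13

AVC = 157 - 32q + 2q^2 has its minimum ¥29 at q = 8; price ¥339 clears that bar, so the firm operates.
With MC = 157 - 64q + 6q^2, P = MC on the upward-sloping part at q* = 13.
TR = 339·13 = 4407. TC = 3744 + 1027 = 4771. Profit = 4407 − 4771 = -¥364.
That loss of ¥364 beats the ¥3744 the firm would lose by shutting down; producing recovers ¥3380 of fixed cost.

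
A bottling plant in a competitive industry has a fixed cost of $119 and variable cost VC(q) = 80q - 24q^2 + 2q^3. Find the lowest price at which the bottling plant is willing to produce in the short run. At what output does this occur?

$8 per unit, at q = 6

The firm shuts down when price falls below the minimum of average variable cost. AVC = VC/q = 80 - 24q + 2q^2.
dAVC/dq = -24 + 4q = 0 gives q = 6. min AVC = 80 - 24·6 + 2·6^2 = 8.
So the shutdown price is $8.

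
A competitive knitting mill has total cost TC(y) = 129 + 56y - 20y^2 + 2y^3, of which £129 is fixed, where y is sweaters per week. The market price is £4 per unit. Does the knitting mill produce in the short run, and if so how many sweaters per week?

Shut down

From TC, MC = TC'(y) = 56 - 40y + 6y^2 and AVC = VC/y = 56 - 20y + 2y^2.
The AVC parabola has its vertex at y = 20/4 = 5, where AVC = 56 - 20·5 + 2·5^2 = £6.
P = £4 lies below min AVC = £6; no output level covers variable cost.
Best response: produce nothing and absorb the £129 fixed cost.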